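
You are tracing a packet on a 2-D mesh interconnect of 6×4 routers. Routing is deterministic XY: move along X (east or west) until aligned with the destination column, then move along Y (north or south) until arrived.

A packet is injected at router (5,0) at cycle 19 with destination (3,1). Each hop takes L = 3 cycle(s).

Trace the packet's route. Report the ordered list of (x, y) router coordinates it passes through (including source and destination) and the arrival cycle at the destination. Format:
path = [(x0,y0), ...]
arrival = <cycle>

src (5,0)  cyc=19
W→(4,0)  cyc=22
W→(3,0)  cyc=25
N→(3,1)  cyc=28

path = [(5,0), (4,0), (3,0), (3,1)]
arrival = 28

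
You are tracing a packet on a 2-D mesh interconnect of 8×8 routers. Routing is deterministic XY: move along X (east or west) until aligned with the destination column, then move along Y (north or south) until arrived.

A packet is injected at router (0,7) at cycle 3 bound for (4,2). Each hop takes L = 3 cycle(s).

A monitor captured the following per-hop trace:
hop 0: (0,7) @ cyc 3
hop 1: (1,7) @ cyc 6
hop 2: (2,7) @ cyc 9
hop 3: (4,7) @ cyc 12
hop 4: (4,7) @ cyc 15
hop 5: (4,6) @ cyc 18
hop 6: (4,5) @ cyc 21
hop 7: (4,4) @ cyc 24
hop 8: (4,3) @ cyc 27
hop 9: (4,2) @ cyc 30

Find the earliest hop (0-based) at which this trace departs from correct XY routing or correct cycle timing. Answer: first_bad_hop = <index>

first_bad_hop = 3

[1] (+1,+0) / 3c ⇒ ok
[2] (+1,+0) / 3c ⇒ ok
[3] (+2,+0) / 3c ⇒ BAD: non-unit step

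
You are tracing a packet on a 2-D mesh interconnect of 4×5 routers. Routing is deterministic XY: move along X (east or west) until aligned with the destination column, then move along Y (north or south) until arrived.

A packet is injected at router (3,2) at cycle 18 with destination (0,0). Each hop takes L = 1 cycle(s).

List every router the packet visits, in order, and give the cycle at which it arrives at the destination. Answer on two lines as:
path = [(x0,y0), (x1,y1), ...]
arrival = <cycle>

path = [(3,2), (2,2), (1,2), (0,2), (0,1), (0,0)]
arrival = 23

  0. router=(3,2) cycle=18 (inject)
  1. router=(2,2) cycle=19 dir=W
  2. router=(1,2) cycle=20 dir=W
  3. router=(0,2) cycle=21 dir=W
  4. router=(0,1) cycle=22 dir=S
  5. router=(0,0) cycle=23 dir=S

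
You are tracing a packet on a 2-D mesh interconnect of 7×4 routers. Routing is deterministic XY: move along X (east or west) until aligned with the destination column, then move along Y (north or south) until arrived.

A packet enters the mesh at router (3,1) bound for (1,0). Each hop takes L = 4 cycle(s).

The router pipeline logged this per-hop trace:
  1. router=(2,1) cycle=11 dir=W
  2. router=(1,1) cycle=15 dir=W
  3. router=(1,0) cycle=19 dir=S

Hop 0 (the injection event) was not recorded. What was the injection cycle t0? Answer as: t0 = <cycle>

t0 = 7

At hop 1 the cycle is 11; in general cyc_k = t0 + kL.
t0 = cyc[1] − L = 11 − 4 = 7.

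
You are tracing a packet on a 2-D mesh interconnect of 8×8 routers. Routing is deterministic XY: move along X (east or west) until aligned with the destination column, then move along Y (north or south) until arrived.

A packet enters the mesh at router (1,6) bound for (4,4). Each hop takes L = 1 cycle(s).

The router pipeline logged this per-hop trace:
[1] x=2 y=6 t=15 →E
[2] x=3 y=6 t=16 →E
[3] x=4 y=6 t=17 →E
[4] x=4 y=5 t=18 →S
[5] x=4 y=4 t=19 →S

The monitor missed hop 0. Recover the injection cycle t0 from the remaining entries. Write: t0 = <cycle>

Hop 1 reached at cycle 15; hop k is at t0 + k·L.
Subtract one hop: t0 = 15 − 1 = 14.

t0 = 14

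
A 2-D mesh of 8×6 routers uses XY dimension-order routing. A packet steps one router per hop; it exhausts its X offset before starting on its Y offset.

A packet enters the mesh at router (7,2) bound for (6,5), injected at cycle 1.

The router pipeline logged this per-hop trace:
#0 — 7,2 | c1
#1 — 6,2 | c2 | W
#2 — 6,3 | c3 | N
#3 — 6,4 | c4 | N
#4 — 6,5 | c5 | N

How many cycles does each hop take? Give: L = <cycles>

L = 1

cyc[1] − cyc[0] = 2 − 1 = 1.
Per-hop latency L = Δcyc = 1.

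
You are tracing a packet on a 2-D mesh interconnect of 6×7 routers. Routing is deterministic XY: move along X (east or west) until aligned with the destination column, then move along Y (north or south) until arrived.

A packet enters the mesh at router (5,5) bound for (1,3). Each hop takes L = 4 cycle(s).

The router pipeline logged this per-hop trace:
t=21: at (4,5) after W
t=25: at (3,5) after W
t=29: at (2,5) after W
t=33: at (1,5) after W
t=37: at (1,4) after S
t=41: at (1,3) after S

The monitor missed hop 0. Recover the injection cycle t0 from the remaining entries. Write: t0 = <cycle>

t0 = 17

At hop 1 the cycle is 21; in general cyc_k = t0 + kL.
t0 = cyc[1] − L = 21 − 4 = 17.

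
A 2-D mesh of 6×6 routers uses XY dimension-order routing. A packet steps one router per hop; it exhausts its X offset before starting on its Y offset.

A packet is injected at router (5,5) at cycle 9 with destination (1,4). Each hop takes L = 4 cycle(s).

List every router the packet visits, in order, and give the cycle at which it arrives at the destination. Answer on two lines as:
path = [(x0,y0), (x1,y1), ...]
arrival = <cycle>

path = [(5,5), (4,5), (3,5), (2,5), (1,5), (1,4)]
arrival = 29

  0. router=(5,5) cycle=9 (inject)
  1. router=(4,5) cycle=13 dir=W
  2. router=(3,5) cycle=17 dir=W
  3. router=(2,5) cycle=21 dir=W
  4. router=(1,5) cycle=25 dir=W
  5. router=(1,4) cycle=29 dir=S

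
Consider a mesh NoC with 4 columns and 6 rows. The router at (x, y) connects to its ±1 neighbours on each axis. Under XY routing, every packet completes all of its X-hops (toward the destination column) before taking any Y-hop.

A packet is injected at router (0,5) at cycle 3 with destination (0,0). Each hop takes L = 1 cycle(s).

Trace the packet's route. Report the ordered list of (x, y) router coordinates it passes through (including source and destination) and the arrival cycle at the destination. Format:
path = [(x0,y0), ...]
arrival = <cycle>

path = [(0,5), (0,4), (0,3), (0,2), (0,1), (0,0)]
arrival = 8

hop 0: (0,5) @ cyc 3
hop 1: (0,4) @ cyc 4  [S]
hop 2: (0,3) @ cyc 5  [S]
hop 3: (0,2) @ cyc 6  [S]
hop 4: (0,1) @ cyc 7  [S]
hop 5: (0,0) @ cyc 8  [S]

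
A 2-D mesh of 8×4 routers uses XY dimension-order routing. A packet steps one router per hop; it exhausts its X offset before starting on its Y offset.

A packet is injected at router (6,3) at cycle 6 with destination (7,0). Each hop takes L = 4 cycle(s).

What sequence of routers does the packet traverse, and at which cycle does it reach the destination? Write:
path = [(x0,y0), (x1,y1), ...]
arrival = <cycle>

path = [(6,3), (7,3), (7,2), (7,1), (7,0)]
arrival = 22

  0. router=(6,3) cycle=6 (inject)
  1. router=(7,3) cycle=10 dir=E
  2. router=(7,2) cycle=14 dir=S
  3. router=(7,1) cycle=18 dir=S
  4. router=(7,0) cycle=22 dir=S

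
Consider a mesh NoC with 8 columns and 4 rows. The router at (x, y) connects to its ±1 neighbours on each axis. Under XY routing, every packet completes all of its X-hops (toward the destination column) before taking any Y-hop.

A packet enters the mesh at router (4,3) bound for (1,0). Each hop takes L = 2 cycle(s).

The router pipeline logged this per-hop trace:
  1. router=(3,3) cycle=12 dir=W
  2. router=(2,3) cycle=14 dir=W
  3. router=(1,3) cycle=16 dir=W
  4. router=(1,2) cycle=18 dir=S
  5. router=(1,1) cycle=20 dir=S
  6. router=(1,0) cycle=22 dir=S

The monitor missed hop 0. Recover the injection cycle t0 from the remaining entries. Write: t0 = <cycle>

The first recorded entry is hop 1 at cycle 12.
t0 = cyc[1] − L = 12 − 2 = 10.

t0 = 10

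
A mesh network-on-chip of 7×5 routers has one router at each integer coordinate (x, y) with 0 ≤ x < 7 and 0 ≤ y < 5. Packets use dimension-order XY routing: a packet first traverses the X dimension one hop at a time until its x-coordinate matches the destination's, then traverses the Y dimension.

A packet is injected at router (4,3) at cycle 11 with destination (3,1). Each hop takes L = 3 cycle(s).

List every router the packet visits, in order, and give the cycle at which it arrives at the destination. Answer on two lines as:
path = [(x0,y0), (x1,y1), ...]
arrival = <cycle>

path = [(4,3), (3,3), (3,2), (3,1)]
arrival = 20

src (4,3)  cyc=11
W→(3,3)  cyc=14
S→(3,2)  cyc=17
S→(3,1)  cyc=20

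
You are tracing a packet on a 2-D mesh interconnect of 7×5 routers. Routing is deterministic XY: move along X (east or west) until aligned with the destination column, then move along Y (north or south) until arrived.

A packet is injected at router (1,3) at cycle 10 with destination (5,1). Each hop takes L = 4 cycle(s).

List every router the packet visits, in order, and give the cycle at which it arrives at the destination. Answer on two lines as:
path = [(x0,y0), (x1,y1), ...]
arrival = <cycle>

path = [(1,3), (2,3), (3,3), (4,3), (5,3), (5,2), (5,1)]
arrival = 34

  0. router=(1,3) cycle=10 (inject)
  1. router=(2,3) cycle=14 dir=E
  2. router=(3,3) cycle=18 dir=E
  3. router=(4,3) cycle=22 dir=E
  4. router=(5,3) cycle=26 dir=E
  5. router=(5,2) cycle=30 dir=S
  6. router=(5,1) cycle=34 dir=S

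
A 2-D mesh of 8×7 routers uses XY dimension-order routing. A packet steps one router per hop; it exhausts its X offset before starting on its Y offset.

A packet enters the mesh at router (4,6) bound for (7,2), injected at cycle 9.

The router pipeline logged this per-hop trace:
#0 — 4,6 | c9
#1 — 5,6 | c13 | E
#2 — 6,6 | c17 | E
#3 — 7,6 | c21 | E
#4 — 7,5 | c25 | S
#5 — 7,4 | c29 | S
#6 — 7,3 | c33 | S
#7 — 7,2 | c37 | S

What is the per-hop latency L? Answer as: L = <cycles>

L = 4

cyc[1] − cyc[0] = 13 − 9 = 4.
One hop costs L cycles, so L = 4.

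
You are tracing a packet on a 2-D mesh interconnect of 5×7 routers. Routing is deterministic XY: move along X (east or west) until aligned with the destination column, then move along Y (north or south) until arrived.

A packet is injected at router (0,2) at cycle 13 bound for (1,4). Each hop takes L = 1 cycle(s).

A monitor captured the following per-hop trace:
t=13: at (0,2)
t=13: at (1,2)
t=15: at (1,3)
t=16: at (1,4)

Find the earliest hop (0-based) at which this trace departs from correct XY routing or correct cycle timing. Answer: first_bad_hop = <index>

[1] (+1,+0) / 0c ⇒ BAD: Δcyc=0≠L

first_bad_hop = 1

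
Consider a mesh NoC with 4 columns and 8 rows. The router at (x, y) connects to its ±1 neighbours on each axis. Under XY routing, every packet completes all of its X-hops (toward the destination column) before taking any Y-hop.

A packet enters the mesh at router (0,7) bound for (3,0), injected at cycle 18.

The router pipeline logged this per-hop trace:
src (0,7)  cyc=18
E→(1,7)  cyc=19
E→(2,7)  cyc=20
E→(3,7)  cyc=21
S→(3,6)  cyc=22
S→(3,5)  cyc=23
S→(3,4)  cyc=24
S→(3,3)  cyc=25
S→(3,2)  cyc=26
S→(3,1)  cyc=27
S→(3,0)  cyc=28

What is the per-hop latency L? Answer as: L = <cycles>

Δcyc across hop 0→1: 19 − 18 = 1.
Per-hop latency L = Δcyc = 1.

L = 1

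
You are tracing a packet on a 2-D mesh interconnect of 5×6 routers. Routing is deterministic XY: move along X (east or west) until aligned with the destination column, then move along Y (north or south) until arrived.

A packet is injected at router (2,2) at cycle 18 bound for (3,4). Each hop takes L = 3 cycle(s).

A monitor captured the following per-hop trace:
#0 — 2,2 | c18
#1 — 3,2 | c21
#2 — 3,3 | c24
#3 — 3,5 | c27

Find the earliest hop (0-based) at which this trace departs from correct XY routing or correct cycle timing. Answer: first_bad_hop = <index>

[1] (+1,+0) / 3c ⇒ ok
[2] (+0,+1) / 3c ⇒ ok
[3] (+0,+2) / 3c ⇒ BAD: non-unit step

first_bad_hop = 3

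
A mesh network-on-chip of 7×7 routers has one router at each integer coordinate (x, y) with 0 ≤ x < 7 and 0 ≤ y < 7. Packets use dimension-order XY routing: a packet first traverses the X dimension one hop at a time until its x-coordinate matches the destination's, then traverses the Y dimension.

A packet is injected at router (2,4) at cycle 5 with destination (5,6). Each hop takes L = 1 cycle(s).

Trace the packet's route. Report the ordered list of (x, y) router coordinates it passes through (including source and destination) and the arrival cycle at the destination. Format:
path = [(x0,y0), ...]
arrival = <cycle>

hop 0: (2,4) @ cyc 5
hop 1: (3,4) @ cyc 6  [E]
hop 2: (4,4) @ cyc 7  [E]
hop 3: (5,4) @ cyc 8  [E]
hop 4: (5,5) @ cyc 9  [N]
hop 5: (5,6) @ cyc 10  [N]

path = [(2,4), (3,4), (4,4), (5,4), (5,5), (5,6)]
arrival = 10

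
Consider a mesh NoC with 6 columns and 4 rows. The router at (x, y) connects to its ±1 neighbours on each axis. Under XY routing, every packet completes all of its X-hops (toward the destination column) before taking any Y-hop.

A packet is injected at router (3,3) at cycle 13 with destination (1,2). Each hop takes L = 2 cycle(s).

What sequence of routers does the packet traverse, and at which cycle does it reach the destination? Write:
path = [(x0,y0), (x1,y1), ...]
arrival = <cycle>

path = [(3,3), (2,3), (1,3), (1,2)]
arrival = 19

#0 — 3,3 | c13
#1 — 2,3 | c15 | W
#2 — 1,3 | c17 | W
#3 — 1,2 | c19 | S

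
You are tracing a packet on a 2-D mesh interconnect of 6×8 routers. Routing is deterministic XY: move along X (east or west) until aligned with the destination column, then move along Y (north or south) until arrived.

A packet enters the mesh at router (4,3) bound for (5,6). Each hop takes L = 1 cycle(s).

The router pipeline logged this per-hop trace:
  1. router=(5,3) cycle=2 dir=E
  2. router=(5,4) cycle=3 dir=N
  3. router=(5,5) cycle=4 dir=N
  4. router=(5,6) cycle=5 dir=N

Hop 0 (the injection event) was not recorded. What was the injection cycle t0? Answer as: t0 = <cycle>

t0 = 1

cyc[1] = 2 and cyc[k] = t0 + k·L for every k.
Therefore t0 = 2 − L = 1.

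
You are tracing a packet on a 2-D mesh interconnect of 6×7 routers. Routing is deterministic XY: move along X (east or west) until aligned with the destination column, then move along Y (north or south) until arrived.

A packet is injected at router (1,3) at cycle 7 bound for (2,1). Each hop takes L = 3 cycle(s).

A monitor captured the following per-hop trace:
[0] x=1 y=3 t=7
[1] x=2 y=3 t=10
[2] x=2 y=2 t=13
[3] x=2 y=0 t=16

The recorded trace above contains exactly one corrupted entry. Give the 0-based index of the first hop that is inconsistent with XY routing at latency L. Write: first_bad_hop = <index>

first_bad_hop = 3

hop 1: step (+1,+0), +3 cyc — ok
hop 2: step (+0,-1), +3 cyc — ok
hop 3: step (+0,-2), +3 cyc — BAD: non-unit step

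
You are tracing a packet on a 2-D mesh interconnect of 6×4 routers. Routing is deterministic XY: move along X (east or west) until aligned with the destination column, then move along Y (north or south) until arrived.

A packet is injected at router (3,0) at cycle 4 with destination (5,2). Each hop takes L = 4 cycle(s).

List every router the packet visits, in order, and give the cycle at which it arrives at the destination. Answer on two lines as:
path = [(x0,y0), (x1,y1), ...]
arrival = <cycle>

path = [(3,0), (4,0), (5,0), (5,1), (5,2)]
arrival = 20

  0. router=(3,0) cycle=4 (inject)
  1. router=(4,0) cycle=8 dir=E
  2. router=(5,0) cycle=12 dir=E
  3. router=(5,1) cycle=16 dir=N
  4. router=(5,2) cycle=20 dir=N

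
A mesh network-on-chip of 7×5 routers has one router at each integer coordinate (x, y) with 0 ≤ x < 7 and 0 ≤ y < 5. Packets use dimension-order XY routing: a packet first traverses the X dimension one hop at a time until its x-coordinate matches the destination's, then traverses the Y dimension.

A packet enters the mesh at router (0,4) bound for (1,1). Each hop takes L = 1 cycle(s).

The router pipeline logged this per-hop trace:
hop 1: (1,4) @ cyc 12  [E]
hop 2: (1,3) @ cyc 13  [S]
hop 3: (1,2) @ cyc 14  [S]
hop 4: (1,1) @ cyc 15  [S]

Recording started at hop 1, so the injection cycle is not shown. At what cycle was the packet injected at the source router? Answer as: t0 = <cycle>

t0 = 11

Hop 1 reached at cycle 12; hop k is at t0 + k·L.
So t0 = 12 − 1·1 = 11.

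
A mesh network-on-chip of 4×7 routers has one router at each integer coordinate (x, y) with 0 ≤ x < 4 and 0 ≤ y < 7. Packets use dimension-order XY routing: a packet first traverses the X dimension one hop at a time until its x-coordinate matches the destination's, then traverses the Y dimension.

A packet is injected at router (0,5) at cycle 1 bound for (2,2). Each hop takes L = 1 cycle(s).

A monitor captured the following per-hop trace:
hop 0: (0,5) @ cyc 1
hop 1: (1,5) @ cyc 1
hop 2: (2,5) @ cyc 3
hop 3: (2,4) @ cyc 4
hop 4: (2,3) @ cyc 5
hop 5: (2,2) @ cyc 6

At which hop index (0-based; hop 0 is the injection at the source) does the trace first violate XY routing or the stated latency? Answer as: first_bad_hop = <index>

check 1→ d=(1,0) cyc+0: BAD: Δcyc=0≠L

first_bad_hop = 1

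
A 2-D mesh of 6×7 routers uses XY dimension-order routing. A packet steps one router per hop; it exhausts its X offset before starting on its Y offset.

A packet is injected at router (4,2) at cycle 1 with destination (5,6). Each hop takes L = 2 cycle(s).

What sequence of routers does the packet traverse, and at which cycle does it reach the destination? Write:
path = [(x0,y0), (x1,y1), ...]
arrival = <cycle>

path = [(4,2), (5,2), (5,3), (5,4), (5,5), (5,6)]
arrival = 11

  0. router=(4,2) cycle=1 (inject)
  1. router=(5,2) cycle=3 dir=E
  2. router=(5,3) cycle=5 dir=N
  3. router=(5,4) cycle=7 dir=N
  4. router=(5,5) cycle=9 dir=N
  5. router=(5,6) cycle=11 dir=N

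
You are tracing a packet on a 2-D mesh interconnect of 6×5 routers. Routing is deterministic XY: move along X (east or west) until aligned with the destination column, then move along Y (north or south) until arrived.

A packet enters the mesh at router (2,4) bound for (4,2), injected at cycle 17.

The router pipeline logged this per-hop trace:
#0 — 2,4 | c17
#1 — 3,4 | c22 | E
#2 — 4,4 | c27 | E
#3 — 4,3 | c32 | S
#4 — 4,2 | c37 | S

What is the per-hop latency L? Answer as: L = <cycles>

L = 5

Between hops 0 and 1 the cycle counter advances 22 − 17 = 5.
That increment is L by definition: L = 5.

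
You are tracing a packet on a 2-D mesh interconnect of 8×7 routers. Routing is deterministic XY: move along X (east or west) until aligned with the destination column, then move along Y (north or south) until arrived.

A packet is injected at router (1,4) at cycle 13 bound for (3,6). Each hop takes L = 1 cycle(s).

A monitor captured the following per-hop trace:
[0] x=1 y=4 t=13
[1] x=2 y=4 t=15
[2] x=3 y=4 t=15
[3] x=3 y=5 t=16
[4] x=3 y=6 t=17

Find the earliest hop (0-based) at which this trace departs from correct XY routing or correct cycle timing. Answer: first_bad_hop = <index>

  1: Δx=+1 Δy=+0 Δt=2 [BAD: Δcyc=2≠L]

first_bad_hop = 1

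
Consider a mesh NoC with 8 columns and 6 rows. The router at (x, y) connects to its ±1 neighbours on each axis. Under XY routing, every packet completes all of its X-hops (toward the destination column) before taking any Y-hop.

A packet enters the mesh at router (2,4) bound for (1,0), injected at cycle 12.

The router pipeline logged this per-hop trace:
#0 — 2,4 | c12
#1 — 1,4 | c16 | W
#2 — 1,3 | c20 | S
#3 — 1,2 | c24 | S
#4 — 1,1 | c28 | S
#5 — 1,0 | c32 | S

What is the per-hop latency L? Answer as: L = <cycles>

Between hops 0 and 1 the cycle counter advances 16 − 12 = 4.
That increment is L by definition: L = 4.

L = 4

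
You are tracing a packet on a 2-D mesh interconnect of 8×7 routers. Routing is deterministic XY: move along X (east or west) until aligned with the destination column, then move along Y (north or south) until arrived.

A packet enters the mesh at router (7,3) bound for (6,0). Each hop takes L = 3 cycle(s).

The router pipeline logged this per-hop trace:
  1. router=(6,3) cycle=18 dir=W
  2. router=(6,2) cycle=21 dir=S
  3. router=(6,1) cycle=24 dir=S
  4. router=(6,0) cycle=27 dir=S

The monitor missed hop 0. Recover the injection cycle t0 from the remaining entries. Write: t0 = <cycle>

Hop 1 reached at cycle 18; hop k is at t0 + k·L.
So t0 = 18 − 1·3 = 15.

t0 = 15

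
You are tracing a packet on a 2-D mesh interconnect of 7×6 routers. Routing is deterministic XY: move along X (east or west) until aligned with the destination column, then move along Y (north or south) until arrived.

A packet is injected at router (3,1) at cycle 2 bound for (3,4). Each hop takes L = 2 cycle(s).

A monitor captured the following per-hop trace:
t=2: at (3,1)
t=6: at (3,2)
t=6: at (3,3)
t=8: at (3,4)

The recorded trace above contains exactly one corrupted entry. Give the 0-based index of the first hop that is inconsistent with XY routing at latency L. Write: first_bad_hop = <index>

first_bad_hop = 1

[1] (+0,+1) / 4c ⇒ BAD: Δcyc=4≠L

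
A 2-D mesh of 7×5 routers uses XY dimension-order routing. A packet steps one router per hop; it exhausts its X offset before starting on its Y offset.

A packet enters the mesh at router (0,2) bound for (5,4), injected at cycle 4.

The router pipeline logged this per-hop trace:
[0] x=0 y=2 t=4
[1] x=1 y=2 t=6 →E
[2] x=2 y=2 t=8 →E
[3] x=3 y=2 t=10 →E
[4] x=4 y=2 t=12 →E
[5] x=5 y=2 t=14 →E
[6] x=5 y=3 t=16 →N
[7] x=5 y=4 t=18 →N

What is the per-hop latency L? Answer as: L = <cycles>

cyc[1] − cyc[0] = 6 − 4 = 2.
One hop costs L cycles, so L = 2.

L = 2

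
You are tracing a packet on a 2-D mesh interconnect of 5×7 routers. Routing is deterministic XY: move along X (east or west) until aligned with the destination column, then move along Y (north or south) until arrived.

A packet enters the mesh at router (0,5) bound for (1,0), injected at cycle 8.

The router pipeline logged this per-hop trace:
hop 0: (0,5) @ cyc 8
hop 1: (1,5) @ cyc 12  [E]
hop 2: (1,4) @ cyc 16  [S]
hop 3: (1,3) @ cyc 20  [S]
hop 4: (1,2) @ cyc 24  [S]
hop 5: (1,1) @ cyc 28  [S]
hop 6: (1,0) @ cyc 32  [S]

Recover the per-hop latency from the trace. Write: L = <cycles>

Δcyc across hop 0→1: 12 − 8 = 4.
That increment is L by definition: L = 4.

L = 4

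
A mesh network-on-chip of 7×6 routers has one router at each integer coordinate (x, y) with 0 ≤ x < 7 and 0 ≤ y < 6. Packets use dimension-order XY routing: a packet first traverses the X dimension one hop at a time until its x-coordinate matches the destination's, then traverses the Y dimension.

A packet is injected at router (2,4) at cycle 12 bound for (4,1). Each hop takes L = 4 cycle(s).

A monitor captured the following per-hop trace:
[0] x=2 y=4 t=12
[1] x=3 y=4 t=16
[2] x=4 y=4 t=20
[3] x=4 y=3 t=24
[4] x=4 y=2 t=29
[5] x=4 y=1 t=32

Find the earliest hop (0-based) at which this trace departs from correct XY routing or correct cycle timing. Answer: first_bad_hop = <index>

first_bad_hop = 4

  1: Δx=+1 Δy=+0 Δt=4 [ok]
  2: Δx=+1 Δy=+0 Δt=4 [ok]
  3: Δx=+0 Δy=-1 Δt=4 [ok]
  4: Δx=+0 Δy=-1 Δt=5 [BAD: Δcyc=5≠L]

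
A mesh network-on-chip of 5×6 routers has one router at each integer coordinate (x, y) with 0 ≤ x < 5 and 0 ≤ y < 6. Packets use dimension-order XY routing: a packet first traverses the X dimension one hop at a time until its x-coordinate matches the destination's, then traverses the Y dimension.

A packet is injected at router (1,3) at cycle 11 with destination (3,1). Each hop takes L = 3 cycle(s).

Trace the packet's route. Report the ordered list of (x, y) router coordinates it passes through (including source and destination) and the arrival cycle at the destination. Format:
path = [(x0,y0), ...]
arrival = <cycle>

path = [(1,3), (2,3), (3,3), (3,2), (3,1)]
arrival = 23

#0 — 1,3 | c11
#1 — 2,3 | c14 | E
#2 — 3,3 | c17 | E
#3 — 3,2 | c20 | S
#4 — 3,1 | c23 | S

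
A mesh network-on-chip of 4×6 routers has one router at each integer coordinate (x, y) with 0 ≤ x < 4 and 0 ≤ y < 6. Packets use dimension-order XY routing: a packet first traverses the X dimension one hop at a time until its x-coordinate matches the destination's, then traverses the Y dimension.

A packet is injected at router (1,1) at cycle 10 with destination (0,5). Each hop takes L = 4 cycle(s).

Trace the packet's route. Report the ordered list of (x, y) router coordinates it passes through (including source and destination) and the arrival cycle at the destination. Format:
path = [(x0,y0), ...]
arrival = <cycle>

[0] x=1 y=1 t=10
[1] x=0 y=1 t=14 →W
[2] x=0 y=2 t=18 →N
[3] x=0 y=3 t=22 →N
[4] x=0 y=4 t=26 →N
[5] x=0 y=5 t=30 →N

path = [(1,1), (0,1), (0,2), (0,3), (0,4), (0,5)]
arrival = 30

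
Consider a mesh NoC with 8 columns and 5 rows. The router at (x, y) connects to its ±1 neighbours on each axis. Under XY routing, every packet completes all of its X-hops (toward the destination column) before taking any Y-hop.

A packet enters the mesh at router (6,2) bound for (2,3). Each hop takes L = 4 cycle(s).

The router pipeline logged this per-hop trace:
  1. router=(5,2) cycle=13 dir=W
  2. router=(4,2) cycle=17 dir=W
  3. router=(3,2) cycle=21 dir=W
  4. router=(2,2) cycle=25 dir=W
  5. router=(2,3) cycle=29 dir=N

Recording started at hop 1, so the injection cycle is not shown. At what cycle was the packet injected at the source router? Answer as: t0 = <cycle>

t0 = 9

cyc[1] = 13 and cyc[k] = t0 + k·L for every k.
So t0 = 13 − 1·4 = 9.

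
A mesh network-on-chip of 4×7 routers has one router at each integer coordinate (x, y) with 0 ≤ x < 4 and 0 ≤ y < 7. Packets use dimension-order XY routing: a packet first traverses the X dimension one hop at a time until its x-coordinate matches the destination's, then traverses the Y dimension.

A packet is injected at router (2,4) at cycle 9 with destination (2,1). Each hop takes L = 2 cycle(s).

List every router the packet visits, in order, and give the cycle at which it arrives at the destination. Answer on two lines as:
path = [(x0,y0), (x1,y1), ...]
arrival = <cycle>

[0] x=2 y=4 t=9
[1] x=2 y=3 t=11 →S
[2] x=2 y=2 t=13 →S
[3] x=2 y=1 t=15 →S

path = [(2,4), (2,3), (2,2), (2,1)]
arrival = 15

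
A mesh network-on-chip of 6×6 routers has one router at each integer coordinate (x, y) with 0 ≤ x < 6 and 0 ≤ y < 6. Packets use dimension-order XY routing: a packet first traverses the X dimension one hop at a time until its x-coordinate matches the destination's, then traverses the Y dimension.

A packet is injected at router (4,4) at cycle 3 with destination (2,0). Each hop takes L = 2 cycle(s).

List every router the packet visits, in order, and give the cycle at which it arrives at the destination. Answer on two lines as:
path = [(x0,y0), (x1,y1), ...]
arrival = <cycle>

path = [(4,4), (3,4), (2,4), (2,3), (2,2), (2,1), (2,0)]
arrival = 15

#0 — 4,4 | c3
#1 — 3,4 | c5 | W
#2 — 2,4 | c7 | W
#3 — 2,3 | c9 | S
#4 — 2,2 | c11 | S
#5 — 2,1 | c13 | S
#6 — 2,0 | c15 | S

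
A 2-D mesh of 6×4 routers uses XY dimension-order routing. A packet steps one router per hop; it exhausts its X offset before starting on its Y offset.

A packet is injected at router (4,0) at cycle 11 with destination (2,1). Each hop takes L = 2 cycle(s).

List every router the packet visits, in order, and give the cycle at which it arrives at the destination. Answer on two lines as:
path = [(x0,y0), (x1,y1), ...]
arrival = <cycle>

path = [(4,0), (3,0), (2,0), (2,1)]
arrival = 17

hop 0: (4,0) @ cyc 11
hop 1: (3,0) @ cyc 13  [W]
hop 2: (2,0) @ cyc 15  [W]
hop 3: (2,1) @ cyc 17  [N]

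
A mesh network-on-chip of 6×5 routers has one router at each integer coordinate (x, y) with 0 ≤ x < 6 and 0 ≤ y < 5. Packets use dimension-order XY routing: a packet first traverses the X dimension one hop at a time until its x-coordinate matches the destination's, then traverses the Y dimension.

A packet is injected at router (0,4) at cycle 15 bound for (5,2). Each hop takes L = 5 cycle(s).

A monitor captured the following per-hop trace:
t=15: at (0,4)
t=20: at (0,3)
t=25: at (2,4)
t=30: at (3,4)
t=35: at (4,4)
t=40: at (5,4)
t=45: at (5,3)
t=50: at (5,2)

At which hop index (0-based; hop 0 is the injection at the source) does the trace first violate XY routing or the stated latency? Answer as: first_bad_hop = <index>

first_bad_hop = 1

hop 1: step (+0,-1), +5 cyc — BAD: Y-move but x=0≠5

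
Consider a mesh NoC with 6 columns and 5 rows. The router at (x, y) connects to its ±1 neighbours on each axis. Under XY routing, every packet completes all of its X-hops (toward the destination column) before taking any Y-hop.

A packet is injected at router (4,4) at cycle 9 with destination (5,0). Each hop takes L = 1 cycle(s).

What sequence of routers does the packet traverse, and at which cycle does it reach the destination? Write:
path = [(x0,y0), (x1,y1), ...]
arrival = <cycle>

t=9: at (4,4)
t=10: at (5,4) after E
t=11: at (5,3) after S
t=12: at (5,2) after S
t=13: at (5,1) after S
t=14: at (5,0) after S

path = [(4,4), (5,4), (5,3), (5,2), (5,1), (5,0)]
arrival = 14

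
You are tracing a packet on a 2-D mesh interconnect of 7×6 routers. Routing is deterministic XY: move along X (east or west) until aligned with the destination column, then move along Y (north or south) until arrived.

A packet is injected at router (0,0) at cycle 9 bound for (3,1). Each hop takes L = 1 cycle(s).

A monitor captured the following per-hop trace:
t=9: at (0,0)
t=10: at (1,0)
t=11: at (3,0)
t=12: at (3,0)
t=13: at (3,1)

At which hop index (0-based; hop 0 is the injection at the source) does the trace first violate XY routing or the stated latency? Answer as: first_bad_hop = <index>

[1] (+1,+0) / 1c ⇒ ok
[2] (+2,+0) / 1c ⇒ BAD: non-unit step

first_bad_hop = 2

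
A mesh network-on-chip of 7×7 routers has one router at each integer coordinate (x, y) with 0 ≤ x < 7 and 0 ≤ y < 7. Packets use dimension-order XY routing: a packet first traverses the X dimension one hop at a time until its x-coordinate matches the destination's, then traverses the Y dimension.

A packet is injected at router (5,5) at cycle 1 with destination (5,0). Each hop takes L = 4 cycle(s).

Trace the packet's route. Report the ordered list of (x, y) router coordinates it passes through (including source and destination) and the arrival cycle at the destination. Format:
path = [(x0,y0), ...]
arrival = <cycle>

hop 0: (5,5) @ cyc 1
hop 1: (5,4) @ cyc 5  [S]
hop 2: (5,3) @ cyc 9  [S]
hop 3: (5,2) @ cyc 13  [S]
hop 4: (5,1) @ cyc 17  [S]
hop 5: (5,0) @ cyc 21  [S]

path = [(5,5), (5,4), (5,3), (5,2), (5,1), (5,0)]
arrival = 21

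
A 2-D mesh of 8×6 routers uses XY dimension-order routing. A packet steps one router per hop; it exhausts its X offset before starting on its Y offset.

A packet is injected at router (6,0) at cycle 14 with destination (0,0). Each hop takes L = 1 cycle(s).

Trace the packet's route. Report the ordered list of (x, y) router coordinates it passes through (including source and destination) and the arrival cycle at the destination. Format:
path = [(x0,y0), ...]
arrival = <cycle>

path = [(6,0), (5,0), (4,0), (3,0), (2,0), (1,0), (0,0)]
arrival = 20

hop 0: (6,0) @ cyc 14
hop 1: (5,0) @ cyc 15  [W]
hop 2: (4,0) @ cyc 16  [W]
hop 3: (3,0) @ cyc 17  [W]
hop 4: (2,0) @ cyc 18  [W]
hop 5: (1,0) @ cyc 19  [W]
hop 6: (0,0) @ cyc 20  [W]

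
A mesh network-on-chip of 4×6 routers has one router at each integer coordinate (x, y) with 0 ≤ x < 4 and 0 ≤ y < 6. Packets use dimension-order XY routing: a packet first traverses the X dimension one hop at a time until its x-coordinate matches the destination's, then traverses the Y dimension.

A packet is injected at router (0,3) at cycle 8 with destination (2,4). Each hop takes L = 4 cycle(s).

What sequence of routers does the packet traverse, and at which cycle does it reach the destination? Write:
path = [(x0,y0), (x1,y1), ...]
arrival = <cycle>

#0 — 0,3 | c8
#1 — 1,3 | c12 | E
#2 — 2,3 | c16 | E
#3 — 2,4 | c20 | N

path = [(0,3), (1,3), (2,3), (2,4)]
arrival = 20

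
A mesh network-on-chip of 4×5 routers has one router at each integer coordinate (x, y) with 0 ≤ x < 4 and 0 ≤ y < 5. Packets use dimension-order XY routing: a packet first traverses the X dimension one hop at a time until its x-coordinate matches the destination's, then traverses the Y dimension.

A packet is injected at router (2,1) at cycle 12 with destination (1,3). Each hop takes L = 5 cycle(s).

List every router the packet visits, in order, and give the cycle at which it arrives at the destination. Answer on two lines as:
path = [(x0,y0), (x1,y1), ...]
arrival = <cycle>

#0 — 2,1 | c12
#1 — 1,1 | c17 | W
#2 — 1,2 | c22 | N
#3 — 1,3 | c27 | N

path = [(2,1), (1,1), (1,2), (1,3)]
arrival = 27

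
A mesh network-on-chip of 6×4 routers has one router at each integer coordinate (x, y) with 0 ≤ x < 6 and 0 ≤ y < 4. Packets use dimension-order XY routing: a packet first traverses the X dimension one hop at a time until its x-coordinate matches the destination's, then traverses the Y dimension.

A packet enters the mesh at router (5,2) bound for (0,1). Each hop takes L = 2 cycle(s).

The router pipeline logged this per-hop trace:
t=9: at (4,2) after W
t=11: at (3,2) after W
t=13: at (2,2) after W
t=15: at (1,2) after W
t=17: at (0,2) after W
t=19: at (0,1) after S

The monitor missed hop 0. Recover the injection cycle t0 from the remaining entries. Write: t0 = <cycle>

t0 = 7

At hop 1 the cycle is 9; in general cyc_k = t0 + kL.
t0 = cyc[1] − L = 9 − 2 = 7.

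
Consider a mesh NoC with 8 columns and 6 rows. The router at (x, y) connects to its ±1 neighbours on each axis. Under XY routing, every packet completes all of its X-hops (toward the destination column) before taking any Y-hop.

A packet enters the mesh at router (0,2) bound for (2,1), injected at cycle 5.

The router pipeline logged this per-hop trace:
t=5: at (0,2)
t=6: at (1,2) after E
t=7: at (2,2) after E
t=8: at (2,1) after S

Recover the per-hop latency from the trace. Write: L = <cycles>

L = 1

Δcyc across hop 0→1: 6 − 5 = 1.
One hop costs L cycles, so L = 1.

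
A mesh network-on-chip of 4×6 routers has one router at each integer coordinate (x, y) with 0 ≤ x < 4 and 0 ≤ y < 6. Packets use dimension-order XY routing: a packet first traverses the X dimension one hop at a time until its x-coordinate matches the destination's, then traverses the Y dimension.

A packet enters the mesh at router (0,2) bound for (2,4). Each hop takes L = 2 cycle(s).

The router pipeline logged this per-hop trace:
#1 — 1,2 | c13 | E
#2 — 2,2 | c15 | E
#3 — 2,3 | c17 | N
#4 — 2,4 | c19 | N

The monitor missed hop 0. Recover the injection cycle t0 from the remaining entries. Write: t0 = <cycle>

t0 = 11

At hop 1 the cycle is 13; in general cyc_k = t0 + kL.
Subtract one hop: t0 = 13 − 2 = 11.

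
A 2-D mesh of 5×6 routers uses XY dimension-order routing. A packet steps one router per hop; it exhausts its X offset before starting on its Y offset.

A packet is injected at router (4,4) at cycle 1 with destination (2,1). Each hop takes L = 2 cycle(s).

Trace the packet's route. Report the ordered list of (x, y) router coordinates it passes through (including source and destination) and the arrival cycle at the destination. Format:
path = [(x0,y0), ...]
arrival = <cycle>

path = [(4,4), (3,4), (2,4), (2,3), (2,2), (2,1)]
arrival = 11

src (4,4)  cyc=1
W→(3,4)  cyc=3
W→(2,4)  cyc=5
S→(2,3)  cyc=7
S→(2,2)  cyc=9
S→(2,1)  cyc=11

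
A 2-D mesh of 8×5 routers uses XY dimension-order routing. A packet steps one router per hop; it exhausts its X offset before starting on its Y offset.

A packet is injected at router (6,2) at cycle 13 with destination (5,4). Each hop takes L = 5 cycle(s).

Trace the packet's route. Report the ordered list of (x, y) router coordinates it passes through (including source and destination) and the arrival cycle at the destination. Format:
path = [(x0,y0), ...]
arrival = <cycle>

path = [(6,2), (5,2), (5,3), (5,4)]
arrival = 28

  0. router=(6,2) cycle=13 (inject)
  1. router=(5,2) cycle=18 dir=W
  2. router=(5,3) cycle=23 dir=N
  3. router=(5,4) cycle=28 dir=N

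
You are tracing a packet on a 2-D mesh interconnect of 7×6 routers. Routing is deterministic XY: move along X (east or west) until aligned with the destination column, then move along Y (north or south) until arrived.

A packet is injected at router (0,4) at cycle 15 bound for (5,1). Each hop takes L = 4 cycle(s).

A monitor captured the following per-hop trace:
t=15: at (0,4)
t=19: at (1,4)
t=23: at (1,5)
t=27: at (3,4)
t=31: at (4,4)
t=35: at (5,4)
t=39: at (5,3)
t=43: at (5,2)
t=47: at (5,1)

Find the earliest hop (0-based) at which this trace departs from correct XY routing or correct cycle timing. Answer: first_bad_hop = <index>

check 1→ d=(1,0) cyc+4: ok
check 2→ d=(0,1) cyc+4: BAD: Y-move but x=1≠5

first_bad_hop = 2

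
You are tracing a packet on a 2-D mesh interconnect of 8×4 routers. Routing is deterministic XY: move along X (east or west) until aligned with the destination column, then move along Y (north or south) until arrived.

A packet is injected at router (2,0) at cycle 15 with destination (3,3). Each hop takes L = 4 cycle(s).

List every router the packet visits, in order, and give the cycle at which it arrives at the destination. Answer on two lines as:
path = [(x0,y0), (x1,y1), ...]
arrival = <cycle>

path = [(2,0), (3,0), (3,1), (3,2), (3,3)]
arrival = 31

hop 0: (2,0) @ cyc 15
hop 1: (3,0) @ cyc 19  [E]
hop 2: (3,1) @ cyc 23  [N]
hop 3: (3,2) @ cyc 27  [N]
hop 4: (3,3) @ cyc 31  [N]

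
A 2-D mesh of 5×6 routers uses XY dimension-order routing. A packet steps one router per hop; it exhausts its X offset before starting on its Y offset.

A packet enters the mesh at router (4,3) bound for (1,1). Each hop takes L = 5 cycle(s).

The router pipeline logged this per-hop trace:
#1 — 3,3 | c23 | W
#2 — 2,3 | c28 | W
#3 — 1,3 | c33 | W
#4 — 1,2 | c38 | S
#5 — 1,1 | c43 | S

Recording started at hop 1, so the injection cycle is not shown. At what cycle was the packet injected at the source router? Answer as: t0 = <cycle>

t0 = 18

Hop 1 reached at cycle 23; hop k is at t0 + k·L.
t0 = cyc[1] − L = 23 − 5 = 18.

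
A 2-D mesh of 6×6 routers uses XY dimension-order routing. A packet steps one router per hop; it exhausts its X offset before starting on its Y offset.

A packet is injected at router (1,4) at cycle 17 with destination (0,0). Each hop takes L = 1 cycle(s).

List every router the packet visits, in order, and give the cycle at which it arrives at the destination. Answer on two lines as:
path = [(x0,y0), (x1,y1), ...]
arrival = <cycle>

hop 0: (1,4) @ cyc 17
hop 1: (0,4) @ cyc 18  [W]
hop 2: (0,3) @ cyc 19  [S]
hop 3: (0,2) @ cyc 20  [S]
hop 4: (0,1) @ cyc 21  [S]
hop 5: (0,0) @ cyc 22  [S]

path = [(1,4), (0,4), (0,3), (0,2), (0,1), (0,0)]
arrival = 22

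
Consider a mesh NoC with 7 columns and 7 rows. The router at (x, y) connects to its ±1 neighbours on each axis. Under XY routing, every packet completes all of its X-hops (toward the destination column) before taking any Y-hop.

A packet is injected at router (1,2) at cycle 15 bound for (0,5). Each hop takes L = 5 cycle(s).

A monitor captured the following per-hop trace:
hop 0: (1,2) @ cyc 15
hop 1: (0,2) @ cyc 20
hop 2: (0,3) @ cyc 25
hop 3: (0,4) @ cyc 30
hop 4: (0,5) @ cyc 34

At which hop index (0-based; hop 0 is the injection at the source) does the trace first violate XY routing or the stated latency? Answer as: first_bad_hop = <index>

first_bad_hop = 4

[1] (-1,+0) / 5c ⇒ ok
[2] (+0,+1) / 5c ⇒ ok
[3] (+0,+1) / 5c ⇒ ok
[4] (+0,+1) / 4c ⇒ BAD: Δcyc=4≠L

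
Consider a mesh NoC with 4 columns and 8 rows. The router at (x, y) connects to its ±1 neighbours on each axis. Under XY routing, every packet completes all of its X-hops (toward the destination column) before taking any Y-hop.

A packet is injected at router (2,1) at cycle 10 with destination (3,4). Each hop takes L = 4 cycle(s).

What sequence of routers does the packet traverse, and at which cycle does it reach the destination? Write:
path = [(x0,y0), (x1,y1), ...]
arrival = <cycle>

path = [(2,1), (3,1), (3,2), (3,3), (3,4)]
arrival = 26

  0. router=(2,1) cycle=10 (inject)
  1. router=(3,1) cycle=14 dir=E
  2. router=(3,2) cycle=18 dir=N
  3. router=(3,3) cycle=22 dir=N
  4. router=(3,4) cycle=26 dir=N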